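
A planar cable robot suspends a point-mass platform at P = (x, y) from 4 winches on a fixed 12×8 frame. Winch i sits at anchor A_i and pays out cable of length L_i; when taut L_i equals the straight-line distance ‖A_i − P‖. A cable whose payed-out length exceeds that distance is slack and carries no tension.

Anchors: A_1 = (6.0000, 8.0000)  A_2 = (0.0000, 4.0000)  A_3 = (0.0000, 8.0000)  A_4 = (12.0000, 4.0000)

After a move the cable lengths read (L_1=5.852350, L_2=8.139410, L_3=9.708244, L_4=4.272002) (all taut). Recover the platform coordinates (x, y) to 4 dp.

(8.0000, 2.5000)

expand ‖A_i−P‖²=L_i² and subtract eq 1 (c_i ≔ ‖A_i‖²−L_i²)
c_1 = 36.0000+64.0000−34.2500 = 65.7500
eq1−eq2 → [12.0000  8.0000]·P = 116.0000
eq1−eq3 → [12.0000  0.0000]·P = 96.0000
eq1−eq4 → [-12.0000  8.0000]·P = -76.0000
2×2 solve → P = (8.0000, 2.5000)
check cable 4: ‖A_4−P‖² = 18.2500 ≈ L_4² = 18.2500 ✓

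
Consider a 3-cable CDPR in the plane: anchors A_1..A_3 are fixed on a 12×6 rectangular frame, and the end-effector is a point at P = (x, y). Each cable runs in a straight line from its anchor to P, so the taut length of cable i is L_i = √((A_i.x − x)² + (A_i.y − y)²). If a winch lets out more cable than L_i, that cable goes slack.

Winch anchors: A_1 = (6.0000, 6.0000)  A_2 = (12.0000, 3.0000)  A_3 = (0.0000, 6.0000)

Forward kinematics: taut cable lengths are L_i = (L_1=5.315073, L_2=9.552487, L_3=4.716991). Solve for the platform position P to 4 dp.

(2.5000, 2.0000)

expand ‖A_i−P‖²=L_i² and subtract eq 1 (k_i ≔ ‖A_i‖²−L_i²)
k_1 = 36.0000+36.0000−28.2500 = 43.7500
eq1−eq2 → [-12.0000  6.0000]·P = -18.0000
eq1−eq3 → [12.0000  0.0000]·P = 30.0000
2×2 solve → P = (2.5000, 2.0000)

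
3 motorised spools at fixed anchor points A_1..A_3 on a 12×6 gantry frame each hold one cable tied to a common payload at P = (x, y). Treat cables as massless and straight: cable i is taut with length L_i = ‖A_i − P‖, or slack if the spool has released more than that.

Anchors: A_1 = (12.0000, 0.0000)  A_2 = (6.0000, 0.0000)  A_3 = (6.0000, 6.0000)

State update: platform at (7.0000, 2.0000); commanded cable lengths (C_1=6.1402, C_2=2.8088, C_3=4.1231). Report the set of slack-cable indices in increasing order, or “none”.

1, 2

cable 1: L_1 = ‖A_1−P‖ = 5.3852;  C_1 = 6.1402 → slack
cable 2: L_2 = ‖A_2−P‖ = 2.2361;  C_2 = 2.8088 → slack
cable 3: L_3 = ‖A_3−P‖ = 4.1231;  C_3 = 4.1231 → taut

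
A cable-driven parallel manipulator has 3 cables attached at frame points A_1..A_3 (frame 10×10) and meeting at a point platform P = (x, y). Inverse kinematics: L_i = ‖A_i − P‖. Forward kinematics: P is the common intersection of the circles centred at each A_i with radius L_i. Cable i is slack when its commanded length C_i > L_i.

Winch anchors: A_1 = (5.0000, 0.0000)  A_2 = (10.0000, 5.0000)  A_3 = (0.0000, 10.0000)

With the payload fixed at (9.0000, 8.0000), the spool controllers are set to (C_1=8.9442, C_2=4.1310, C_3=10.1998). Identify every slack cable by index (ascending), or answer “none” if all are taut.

i=1: geometric 8.9443 vs commanded 8.9442 ⇒ taut
i=2: geometric 3.1623 vs commanded 4.1310 ⇒ slack
i=3: geometric 9.2195 vs commanded 10.1998 ⇒ slack

2, 3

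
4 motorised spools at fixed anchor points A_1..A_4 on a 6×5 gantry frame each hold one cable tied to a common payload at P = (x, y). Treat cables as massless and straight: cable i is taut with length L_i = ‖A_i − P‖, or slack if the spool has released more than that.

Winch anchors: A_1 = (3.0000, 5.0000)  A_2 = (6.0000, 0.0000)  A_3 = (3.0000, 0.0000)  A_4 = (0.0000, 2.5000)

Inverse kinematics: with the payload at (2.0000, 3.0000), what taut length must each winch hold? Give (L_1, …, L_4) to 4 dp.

(2.2361, 5.0000, 3.1623, 2.0616)

L_1 = √((3.0000−2.0000)² + (5.0000−3.0000)²) = 2.2361
L_2 = √((6.0000−2.0000)² + (0.0000−3.0000)²) = 5.0000
L_3 = √((3.0000−2.0000)² + (0.0000−3.0000)²) = 3.1623
L_4 = √((0.0000−2.0000)² + (2.5000−3.0000)²) = 2.0616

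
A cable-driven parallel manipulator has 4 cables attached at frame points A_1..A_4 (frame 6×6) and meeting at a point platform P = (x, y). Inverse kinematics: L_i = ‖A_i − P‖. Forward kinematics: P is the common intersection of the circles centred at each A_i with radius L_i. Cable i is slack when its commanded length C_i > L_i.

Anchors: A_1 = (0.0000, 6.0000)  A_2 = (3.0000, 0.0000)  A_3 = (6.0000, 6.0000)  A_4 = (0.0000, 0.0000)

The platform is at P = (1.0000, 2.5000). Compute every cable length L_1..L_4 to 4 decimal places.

(3.6401, 3.2016, 6.1033, 2.6926)

L_1 = √((0.0000−1.0000)² + (6.0000−2.5000)²) = 3.6401
L_2 = √((3.0000−1.0000)² + (0.0000−2.5000)²) = 3.2016
L_3 = √((6.0000−1.0000)² + (6.0000−2.5000)²) = 6.1033
L_4 = √((0.0000−1.0000)² + (0.0000−2.5000)²) = 2.6926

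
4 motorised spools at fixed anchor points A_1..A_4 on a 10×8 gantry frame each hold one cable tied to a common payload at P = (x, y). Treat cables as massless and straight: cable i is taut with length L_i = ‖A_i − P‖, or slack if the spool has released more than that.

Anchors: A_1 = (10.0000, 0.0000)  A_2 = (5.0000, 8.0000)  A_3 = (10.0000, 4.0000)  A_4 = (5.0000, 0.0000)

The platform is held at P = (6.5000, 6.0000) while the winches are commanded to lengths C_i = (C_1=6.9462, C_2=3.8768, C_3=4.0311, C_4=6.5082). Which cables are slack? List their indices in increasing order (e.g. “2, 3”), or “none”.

2, 4

i=1: geometric 6.9462 vs commanded 6.9462 ⇒ taut
i=2: geometric 2.5000 vs commanded 3.8768 ⇒ slack
i=3: geometric 4.0311 vs commanded 4.0311 ⇒ taut
i=4: geometric 6.1847 vs commanded 6.5082 ⇒ slack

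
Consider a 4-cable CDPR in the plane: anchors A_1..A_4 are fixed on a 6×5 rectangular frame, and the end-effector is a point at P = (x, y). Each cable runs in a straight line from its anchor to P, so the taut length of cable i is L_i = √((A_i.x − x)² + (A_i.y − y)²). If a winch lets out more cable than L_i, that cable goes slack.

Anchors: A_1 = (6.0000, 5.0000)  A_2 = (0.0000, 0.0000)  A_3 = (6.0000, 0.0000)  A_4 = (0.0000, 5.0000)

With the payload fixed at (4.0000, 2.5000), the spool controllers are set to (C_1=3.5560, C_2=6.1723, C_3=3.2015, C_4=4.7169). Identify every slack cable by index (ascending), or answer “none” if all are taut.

1, 2

cable 1: L_1 = ‖A_1−P‖ = 3.2016;  C_1 = 3.5560 → slack
cable 2: L_2 = ‖A_2−P‖ = 4.7170;  C_2 = 6.1723 → slack
cable 3: L_3 = ‖A_3−P‖ = 3.2016;  C_3 = 3.2015 → taut
cable 4: L_4 = ‖A_4−P‖ = 4.7170;  C_4 = 4.7169 → taut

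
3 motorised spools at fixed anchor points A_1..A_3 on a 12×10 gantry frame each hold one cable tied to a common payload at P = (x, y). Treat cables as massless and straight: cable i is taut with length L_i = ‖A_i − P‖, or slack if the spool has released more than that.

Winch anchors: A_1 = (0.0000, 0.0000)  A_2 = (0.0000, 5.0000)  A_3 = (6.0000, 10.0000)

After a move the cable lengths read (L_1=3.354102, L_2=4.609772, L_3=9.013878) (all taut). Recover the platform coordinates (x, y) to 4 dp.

expand ‖A_i−P‖²=L_i² and subtract eq 1 (c_i ≔ ‖A_i‖²−L_i²)
c_1 = 0.0000+0.0000−11.2500 = -11.2500
eq1−eq2 → [0.0000  -10.0000]·P = -15.0000
eq1−eq3 → [-12.0000  -20.0000]·P = -66.0000
2×2 solve → P = (3.0000, 1.5000)

(3.0000, 1.5000)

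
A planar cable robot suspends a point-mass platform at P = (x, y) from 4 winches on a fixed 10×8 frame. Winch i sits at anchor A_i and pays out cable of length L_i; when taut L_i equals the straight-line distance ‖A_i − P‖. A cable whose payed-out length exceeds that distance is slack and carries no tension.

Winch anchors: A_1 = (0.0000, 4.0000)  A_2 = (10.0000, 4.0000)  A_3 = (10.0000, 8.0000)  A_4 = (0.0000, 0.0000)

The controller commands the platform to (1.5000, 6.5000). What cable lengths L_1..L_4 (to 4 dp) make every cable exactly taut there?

(2.9155, 8.8600, 8.6313, 6.6708)

L_1: Δ = A_1−P = (-1.5000, -2.5000) → ‖Δ‖ = √8.5000 = 2.9155
L_2: Δ = A_2−P = (8.5000, -2.5000) → ‖Δ‖ = √78.5000 = 8.8600
L_3: Δ = A_3−P = (8.5000, 1.5000) → ‖Δ‖ = √74.5000 = 8.6313
L_4: Δ = A_4−P = (-1.5000, -6.5000) → ‖Δ‖ = √44.5000 = 6.6708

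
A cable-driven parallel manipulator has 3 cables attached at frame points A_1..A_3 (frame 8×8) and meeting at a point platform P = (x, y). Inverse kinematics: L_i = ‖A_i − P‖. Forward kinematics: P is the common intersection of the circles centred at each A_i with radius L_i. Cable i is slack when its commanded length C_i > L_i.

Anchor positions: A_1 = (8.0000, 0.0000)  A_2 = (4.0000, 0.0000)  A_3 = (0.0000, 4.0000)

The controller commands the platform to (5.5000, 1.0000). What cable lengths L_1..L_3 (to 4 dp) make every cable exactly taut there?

(2.6926, 1.8028, 6.2650)

L_1 = √((8.0000−5.5000)² + (0.0000−1.0000)²) = 2.6926
L_2 = √((4.0000−5.5000)² + (0.0000−1.0000)²) = 1.8028
L_3 = √((0.0000−5.5000)² + (4.0000−1.0000)²) = 6.2650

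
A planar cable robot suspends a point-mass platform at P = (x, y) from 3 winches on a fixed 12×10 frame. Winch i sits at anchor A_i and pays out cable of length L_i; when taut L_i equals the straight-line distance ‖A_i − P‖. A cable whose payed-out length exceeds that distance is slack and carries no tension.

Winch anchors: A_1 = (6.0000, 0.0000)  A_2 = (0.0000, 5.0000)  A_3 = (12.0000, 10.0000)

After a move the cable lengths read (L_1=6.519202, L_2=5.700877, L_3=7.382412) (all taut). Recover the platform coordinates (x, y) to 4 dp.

circle eqns → linear via eq_j − eq_1; set k_j = A_j·A_j − L_j²
k_1 = 36.0000+0.0000−42.5000 = -6.5000
12.0000·x − 10.0000·y = k_1−k_2 = 1.0000
-12.0000·x − 20.0000·y = k_1−k_3 = -196.0000
solve first two rows → x=5.5000, y=6.5000

(5.5000, 6.5000)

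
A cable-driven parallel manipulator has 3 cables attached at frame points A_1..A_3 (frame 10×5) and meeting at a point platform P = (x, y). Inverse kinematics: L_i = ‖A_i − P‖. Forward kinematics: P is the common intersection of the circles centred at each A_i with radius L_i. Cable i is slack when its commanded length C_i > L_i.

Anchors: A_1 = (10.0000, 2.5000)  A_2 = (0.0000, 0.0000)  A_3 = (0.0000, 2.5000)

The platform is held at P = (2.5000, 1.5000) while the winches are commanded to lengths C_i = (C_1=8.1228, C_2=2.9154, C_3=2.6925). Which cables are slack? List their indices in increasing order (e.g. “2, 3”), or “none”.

1

i=1: geometric 7.5664 vs commanded 8.1228 ⇒ slack
i=2: geometric 2.9155 vs commanded 2.9154 ⇒ taut
i=3: geometric 2.6926 vs commanded 2.6925 ⇒ taut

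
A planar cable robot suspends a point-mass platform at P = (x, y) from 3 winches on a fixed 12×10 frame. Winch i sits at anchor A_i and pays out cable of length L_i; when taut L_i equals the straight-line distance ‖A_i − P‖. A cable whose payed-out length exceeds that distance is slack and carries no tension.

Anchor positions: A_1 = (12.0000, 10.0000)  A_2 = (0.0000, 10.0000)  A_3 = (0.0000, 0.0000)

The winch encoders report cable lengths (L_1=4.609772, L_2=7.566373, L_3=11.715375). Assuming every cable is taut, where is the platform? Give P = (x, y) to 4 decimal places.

(7.5000, 9.0000)

circle eqns → linear via eq_j − eq_1; set k_j = A_j·A_j − L_j²
k_1 = 144.0000+100.0000−21.2500 = 222.7500
24.0000·x + 0.0000·y = k_1−k_2 = 180.0000
24.0000·x + 20.0000·y = k_1−k_3 = 360.0000
solve first two rows → x=7.5000, y=9.0000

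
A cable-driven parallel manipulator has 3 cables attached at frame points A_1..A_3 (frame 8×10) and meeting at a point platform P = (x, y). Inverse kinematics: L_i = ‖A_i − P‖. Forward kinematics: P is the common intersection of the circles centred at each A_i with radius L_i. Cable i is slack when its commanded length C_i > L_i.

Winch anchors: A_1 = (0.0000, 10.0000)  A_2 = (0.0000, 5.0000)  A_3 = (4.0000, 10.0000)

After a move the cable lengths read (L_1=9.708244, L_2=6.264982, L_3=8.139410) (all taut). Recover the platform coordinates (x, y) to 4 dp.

(5.5000, 2.0000)

circle eqns → linear via eq_j − eq_1; set c_j = A_j·A_j − L_j²
c_1 = 0.0000+100.0000−94.2500 = 5.7500
0.0000·x + 10.0000·y = c_1−c_2 = 20.0000
-8.0000·x + 0.0000·y = c_1−c_3 = -44.0000
solve first two rows → x=5.5000, y=2.0000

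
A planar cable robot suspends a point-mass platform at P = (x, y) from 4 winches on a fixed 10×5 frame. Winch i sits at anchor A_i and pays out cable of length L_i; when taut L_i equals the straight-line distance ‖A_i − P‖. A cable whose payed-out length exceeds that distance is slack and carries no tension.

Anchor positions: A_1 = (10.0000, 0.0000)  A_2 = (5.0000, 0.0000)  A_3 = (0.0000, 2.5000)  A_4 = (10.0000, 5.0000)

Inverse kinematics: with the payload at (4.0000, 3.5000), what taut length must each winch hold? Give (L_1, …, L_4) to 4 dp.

L_1 = √((10.0000−4.0000)² + (0.0000−3.5000)²) = 6.9462
L_2 = √((5.0000−4.0000)² + (0.0000−3.5000)²) = 3.6401
L_3 = √((0.0000−4.0000)² + (2.5000−3.5000)²) = 4.1231
L_4 = √((10.0000−4.0000)² + (5.0000−3.5000)²) = 6.1847

(6.9462, 3.6401, 4.1231, 6.1847)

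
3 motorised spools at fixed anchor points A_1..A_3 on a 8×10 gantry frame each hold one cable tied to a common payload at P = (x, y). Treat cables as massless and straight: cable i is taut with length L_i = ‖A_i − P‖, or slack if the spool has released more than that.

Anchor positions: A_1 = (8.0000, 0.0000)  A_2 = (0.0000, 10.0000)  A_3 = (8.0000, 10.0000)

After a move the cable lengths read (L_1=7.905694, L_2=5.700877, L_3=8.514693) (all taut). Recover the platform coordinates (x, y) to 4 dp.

each cable: (A_i−P)·(A_i−P) = L_i²; let q_i = ‖A_i‖²−L_i²
q_1 = 64.0000+0.0000−62.5000 = 1.5000
row 1: 16.0000x − 20.0000y = -66.0000  (q_2=67.5000)
row 2: 0.0000x − 20.0000y = -90.0000  (q_3=91.5000)
Cramer on rows 1–2 → x = 1.5000, y = 4.5000

(1.5000, 4.5000)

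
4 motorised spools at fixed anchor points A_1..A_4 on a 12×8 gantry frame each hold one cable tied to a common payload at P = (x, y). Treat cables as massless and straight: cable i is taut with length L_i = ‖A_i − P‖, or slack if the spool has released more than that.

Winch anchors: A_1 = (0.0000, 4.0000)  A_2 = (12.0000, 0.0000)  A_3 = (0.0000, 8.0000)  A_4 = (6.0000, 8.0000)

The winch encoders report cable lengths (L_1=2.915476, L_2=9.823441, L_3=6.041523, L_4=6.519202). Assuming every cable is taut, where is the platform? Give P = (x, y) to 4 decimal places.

expand ‖A_i−P‖²=L_i² and subtract eq 1 (q_i ≔ ‖A_i‖²−L_i²)
q_1 = 0.0000+16.0000−8.5000 = 7.5000
eq1−eq2 → [-24.0000  8.0000]·P = -40.0000
eq1−eq3 → [0.0000  -8.0000]·P = -20.0000
eq1−eq4 → [-12.0000  -8.0000]·P = -50.0000
2×2 solve → P = (2.5000, 2.5000)
check cable 4: ‖A_4−P‖² = 42.5000 ≈ L_4² = 42.5000 ✓

(2.5000, 2.5000)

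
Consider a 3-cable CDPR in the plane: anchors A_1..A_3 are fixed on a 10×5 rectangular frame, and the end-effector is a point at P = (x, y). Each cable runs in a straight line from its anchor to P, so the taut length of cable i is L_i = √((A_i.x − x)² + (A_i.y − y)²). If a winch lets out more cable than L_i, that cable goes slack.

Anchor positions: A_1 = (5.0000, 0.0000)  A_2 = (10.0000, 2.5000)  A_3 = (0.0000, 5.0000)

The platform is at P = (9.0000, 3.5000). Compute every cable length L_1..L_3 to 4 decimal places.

(5.3151, 1.4142, 9.1241)

L_1 = √((5.0000−9.0000)² + (0.0000−3.5000)²) = 5.3151
L_2 = √((10.0000−9.0000)² + (2.5000−3.5000)²) = 1.4142
L_3 = √((0.0000−9.0000)² + (5.0000−3.5000)²) = 9.1241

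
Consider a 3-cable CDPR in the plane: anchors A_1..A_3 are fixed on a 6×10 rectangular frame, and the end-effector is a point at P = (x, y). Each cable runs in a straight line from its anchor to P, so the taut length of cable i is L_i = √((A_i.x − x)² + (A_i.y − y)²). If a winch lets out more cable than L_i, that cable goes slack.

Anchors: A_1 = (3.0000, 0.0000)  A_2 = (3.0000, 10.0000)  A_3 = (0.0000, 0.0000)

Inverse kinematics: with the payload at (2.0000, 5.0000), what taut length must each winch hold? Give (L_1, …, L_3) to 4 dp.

cable 1: Δx=1.0000, Δy=-5.0000; L_1 = √(Δx²+Δy²) = 5.0990
cable 2: Δx=1.0000, Δy=5.0000; L_2 = √(Δx²+Δy²) = 5.0990
cable 3: Δx=-2.0000, Δy=-5.0000; L_3 = √(Δx²+Δy²) = 5.3852

(5.0990, 5.0990, 5.3852)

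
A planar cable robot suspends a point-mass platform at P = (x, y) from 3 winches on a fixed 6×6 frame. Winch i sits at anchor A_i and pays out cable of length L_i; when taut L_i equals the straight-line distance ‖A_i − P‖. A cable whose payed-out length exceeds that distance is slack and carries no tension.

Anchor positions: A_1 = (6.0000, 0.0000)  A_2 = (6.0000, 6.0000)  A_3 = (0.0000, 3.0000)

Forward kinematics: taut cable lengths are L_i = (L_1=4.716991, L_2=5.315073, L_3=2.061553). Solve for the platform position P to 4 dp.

circle eqns → linear via eq_j − eq_1; set q_j = A_j·A_j − L_j²
q_1 = 36.0000+0.0000−22.2500 = 13.7500
0.0000·x − 12.0000·y = q_1−q_2 = -30.0000
12.0000·x − 6.0000·y = q_1−q_3 = 9.0000
solve first two rows → x=2.0000, y=2.5000

(2.0000, 2.5000)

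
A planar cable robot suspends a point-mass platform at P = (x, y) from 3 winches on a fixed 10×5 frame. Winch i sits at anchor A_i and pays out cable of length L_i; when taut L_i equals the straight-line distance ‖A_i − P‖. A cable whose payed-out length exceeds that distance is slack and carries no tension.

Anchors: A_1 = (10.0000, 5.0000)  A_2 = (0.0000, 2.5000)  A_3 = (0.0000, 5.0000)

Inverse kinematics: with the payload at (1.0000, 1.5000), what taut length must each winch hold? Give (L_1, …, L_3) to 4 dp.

(9.6566, 1.4142, 3.6401)

cable 1: Δx=9.0000, Δy=3.5000; L_1 = √(Δx²+Δy²) = 9.6566
cable 2: Δx=-1.0000, Δy=1.0000; L_2 = √(Δx²+Δy²) = 1.4142
cable 3: Δx=-1.0000, Δy=3.5000; L_3 = √(Δx²+Δy²) = 3.6401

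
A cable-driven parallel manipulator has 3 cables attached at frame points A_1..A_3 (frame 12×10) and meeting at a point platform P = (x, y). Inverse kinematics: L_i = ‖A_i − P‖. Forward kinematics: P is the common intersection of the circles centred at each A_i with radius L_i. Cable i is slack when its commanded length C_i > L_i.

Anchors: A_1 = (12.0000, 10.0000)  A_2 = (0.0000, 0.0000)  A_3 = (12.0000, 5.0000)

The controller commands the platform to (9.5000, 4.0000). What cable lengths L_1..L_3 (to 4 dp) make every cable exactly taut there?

L_1 = √((12.0000−9.5000)² + (10.0000−4.0000)²) = 6.5000
L_2 = √((0.0000−9.5000)² + (0.0000−4.0000)²) = 10.3078
L_3 = √((12.0000−9.5000)² + (5.0000−4.0000)²) = 2.6926

(6.5000, 10.3078, 2.6926)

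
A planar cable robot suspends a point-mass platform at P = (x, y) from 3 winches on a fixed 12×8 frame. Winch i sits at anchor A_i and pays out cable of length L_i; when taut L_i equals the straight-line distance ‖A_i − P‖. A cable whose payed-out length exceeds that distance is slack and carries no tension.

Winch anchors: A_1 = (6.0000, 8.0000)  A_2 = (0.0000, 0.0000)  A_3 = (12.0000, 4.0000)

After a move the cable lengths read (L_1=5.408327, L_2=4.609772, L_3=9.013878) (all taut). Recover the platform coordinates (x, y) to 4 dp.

expand ‖A_i−P‖²=L_i² and subtract eq 1 (k_i ≔ ‖A_i‖²−L_i²)
k_1 = 36.0000+64.0000−29.2500 = 70.7500
eq1−eq2 → [12.0000  16.0000]·P = 92.0000
eq1−eq3 → [-12.0000  8.0000]·P = -8.0000
2×2 solve → P = (3.0000, 3.5000)

(3.0000, 3.5000)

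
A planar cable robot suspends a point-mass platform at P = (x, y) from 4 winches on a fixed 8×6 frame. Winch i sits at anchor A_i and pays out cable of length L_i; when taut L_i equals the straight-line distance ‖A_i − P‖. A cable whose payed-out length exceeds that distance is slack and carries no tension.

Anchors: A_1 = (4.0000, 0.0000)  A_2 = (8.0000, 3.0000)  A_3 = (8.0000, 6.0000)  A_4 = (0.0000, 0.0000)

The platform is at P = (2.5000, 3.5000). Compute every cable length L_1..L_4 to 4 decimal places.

L_1: Δ = A_1−P = (1.5000, -3.5000) → ‖Δ‖ = √14.5000 = 3.8079
L_2: Δ = A_2−P = (5.5000, -0.5000) → ‖Δ‖ = √30.5000 = 5.5227
L_3: Δ = A_3−P = (5.5000, 2.5000) → ‖Δ‖ = √36.5000 = 6.0415
L_4: Δ = A_4−P = (-2.5000, -3.5000) → ‖Δ‖ = √18.5000 = 4.3012

(3.8079, 5.5227, 6.0415, 4.3012)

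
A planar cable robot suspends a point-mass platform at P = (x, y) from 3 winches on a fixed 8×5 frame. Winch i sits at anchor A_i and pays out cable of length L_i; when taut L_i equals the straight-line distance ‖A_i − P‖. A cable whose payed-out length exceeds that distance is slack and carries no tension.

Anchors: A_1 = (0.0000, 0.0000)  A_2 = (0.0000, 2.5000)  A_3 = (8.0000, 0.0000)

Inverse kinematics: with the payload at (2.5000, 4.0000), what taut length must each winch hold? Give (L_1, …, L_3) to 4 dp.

L_1 = √((0.0000−2.5000)² + (0.0000−4.0000)²) = 4.7170
L_2 = √((0.0000−2.5000)² + (2.5000−4.0000)²) = 2.9155
L_3 = √((8.0000−2.5000)² + (0.0000−4.0000)²) = 6.8007

(4.7170, 2.9155, 6.8007)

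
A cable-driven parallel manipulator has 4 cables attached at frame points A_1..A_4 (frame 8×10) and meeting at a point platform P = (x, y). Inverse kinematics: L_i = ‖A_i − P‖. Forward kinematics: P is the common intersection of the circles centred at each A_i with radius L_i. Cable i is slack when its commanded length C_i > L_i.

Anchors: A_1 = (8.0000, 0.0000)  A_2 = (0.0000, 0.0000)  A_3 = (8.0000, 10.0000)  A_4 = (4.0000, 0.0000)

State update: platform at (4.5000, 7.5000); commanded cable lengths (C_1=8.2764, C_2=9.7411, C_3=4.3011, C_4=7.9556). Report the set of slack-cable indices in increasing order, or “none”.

2, 4

cable 1: L_1 = ‖A_1−P‖ = 8.2765;  C_1 = 8.2764 → taut
cable 2: L_2 = ‖A_2−P‖ = 8.7464;  C_2 = 9.7411 → slack
cable 3: L_3 = ‖A_3−P‖ = 4.3012;  C_3 = 4.3011 → taut
cable 4: L_4 = ‖A_4−P‖ = 7.5166;  C_4 = 7.9556 → slack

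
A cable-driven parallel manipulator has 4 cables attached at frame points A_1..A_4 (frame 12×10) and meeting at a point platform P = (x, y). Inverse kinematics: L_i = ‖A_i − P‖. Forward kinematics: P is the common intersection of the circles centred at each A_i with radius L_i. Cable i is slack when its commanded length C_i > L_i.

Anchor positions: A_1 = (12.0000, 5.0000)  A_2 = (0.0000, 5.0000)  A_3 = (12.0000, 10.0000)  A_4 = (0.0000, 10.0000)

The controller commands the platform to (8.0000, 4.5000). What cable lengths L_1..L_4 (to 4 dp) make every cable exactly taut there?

(4.0311, 8.0156, 6.8007, 9.7082)

cable 1: Δx=4.0000, Δy=0.5000; L_1 = √(Δx²+Δy²) = 4.0311
cable 2: Δx=-8.0000, Δy=0.5000; L_2 = √(Δx²+Δy²) = 8.0156
cable 3: Δx=4.0000, Δy=5.5000; L_3 = √(Δx²+Δy²) = 6.8007
cable 4: Δx=-8.0000, Δy=5.5000; L_4 = √(Δx²+Δy²) = 9.7082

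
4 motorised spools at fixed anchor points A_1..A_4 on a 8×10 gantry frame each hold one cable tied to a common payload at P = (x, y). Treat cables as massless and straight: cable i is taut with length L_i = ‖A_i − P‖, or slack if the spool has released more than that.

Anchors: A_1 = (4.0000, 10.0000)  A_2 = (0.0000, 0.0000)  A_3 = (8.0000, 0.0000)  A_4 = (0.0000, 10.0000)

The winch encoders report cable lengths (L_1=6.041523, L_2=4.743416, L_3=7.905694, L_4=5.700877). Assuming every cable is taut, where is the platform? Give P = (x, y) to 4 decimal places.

circle eqns → linear via eq_j − eq_1; set q_j = A_j·A_j − L_j²
q_1 = 16.0000+100.0000−36.5000 = 79.5000
8.0000·x + 20.0000·y = q_1−q_2 = 102.0000
-8.0000·x + 20.0000·y = q_1−q_3 = 78.0000
8.0000·x + 0.0000·y = q_1−q_4 = 12.0000
solve first two rows → x=1.5000, y=4.5000
check cable 4: ‖A_4−P‖² = 32.5000 ≈ L_4² = 32.5000 ✓

(1.5000, 4.5000)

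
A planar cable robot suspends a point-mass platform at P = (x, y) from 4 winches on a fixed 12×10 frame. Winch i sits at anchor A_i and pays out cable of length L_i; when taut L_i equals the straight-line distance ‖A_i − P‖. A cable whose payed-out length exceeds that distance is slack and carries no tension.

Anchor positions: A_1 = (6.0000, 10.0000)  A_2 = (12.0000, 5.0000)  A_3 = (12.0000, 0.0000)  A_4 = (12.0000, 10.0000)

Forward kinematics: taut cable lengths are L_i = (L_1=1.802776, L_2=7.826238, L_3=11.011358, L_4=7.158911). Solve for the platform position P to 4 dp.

expand ‖A_i−P‖²=L_i² and subtract eq 1 (c_i ≔ ‖A_i‖²−L_i²)
c_1 = 36.0000+100.0000−3.2500 = 132.7500
eq1−eq2 → [-12.0000  10.0000]·P = 25.0000
eq1−eq3 → [-12.0000  20.0000]·P = 110.0000
eq1−eq4 → [-12.0000  0.0000]·P = -60.0000
2×2 solve → P = (5.0000, 8.5000)
check cable 4: ‖A_4−P‖² = 51.2500 ≈ L_4² = 51.2500 ✓

(5.0000, 8.5000)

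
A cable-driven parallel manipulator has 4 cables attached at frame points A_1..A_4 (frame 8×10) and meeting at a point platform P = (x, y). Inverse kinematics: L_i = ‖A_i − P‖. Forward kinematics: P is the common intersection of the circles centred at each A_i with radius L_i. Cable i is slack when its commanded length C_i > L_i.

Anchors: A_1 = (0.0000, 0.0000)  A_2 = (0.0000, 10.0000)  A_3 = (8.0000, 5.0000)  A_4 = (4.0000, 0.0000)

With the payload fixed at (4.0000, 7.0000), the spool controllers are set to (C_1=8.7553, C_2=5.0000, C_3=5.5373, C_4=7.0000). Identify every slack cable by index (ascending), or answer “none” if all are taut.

cable 1: √((-4.0000)²+(-7.0000)²)=8.0623, C_1=8.7553: slack
cable 2: √((-4.0000)²+(3.0000)²)=5.0000, C_2=5.0000: taut
cable 3: √((4.0000)²+(-2.0000)²)=4.4721, C_3=5.5373: slack
cable 4: √((0.0000)²+(-7.0000)²)=7.0000, C_4=7.0000: taut

1, 3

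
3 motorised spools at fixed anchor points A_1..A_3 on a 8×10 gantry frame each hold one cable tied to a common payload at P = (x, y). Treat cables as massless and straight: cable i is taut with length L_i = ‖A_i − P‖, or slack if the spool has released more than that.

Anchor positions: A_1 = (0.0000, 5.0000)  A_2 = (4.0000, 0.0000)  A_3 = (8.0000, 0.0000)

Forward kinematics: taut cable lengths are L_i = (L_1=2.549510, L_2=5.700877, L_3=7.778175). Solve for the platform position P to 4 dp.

(2.5000, 5.5000)

each cable: (A_i−P)·(A_i−P) = L_i²; let c_i = ‖A_i‖²−L_i²
c_1 = 0.0000+25.0000−6.5000 = 18.5000
row 1: -8.0000x + 10.0000y = 35.0000  (c_2=-16.5000)
row 2: -16.0000x + 10.0000y = 15.0000  (c_3=3.5000)
Cramer on rows 1–2 → x = 2.5000, y = 5.5000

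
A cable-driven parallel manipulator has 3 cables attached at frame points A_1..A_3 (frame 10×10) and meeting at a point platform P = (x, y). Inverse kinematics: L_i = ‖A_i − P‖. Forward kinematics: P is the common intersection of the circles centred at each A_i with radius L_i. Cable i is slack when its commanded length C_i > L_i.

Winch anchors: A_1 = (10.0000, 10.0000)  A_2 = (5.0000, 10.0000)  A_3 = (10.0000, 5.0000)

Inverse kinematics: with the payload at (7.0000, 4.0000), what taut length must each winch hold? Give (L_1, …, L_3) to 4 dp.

(6.7082, 6.3246, 3.1623)

L_1: Δ = A_1−P = (3.0000, 6.0000) → ‖Δ‖ = √45.0000 = 6.7082
L_2: Δ = A_2−P = (-2.0000, 6.0000) → ‖Δ‖ = √40.0000 = 6.3246
L_3: Δ = A_3−P = (3.0000, 1.0000) → ‖Δ‖ = √10.0000 = 3.1623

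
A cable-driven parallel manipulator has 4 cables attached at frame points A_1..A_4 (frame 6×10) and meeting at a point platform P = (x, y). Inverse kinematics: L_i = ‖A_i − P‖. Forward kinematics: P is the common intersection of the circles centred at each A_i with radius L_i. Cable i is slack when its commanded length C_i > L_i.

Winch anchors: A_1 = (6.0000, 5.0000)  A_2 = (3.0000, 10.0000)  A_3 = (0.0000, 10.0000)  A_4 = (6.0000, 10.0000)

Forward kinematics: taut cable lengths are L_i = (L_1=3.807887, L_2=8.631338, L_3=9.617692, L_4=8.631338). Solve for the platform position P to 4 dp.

expand ‖A_i−P‖²=L_i² and subtract eq 1 (k_i ≔ ‖A_i‖²−L_i²)
k_1 = 36.0000+25.0000−14.5000 = 46.5000
eq1−eq2 → [6.0000  -10.0000]·P = 12.0000
eq1−eq3 → [12.0000  -10.0000]·P = 39.0000
eq1−eq4 → [0.0000  -10.0000]·P = -15.0000
2×2 solve → P = (4.5000, 1.5000)
check cable 4: ‖A_4−P‖² = 74.5000 ≈ L_4² = 74.5000 ✓

(4.5000, 1.5000)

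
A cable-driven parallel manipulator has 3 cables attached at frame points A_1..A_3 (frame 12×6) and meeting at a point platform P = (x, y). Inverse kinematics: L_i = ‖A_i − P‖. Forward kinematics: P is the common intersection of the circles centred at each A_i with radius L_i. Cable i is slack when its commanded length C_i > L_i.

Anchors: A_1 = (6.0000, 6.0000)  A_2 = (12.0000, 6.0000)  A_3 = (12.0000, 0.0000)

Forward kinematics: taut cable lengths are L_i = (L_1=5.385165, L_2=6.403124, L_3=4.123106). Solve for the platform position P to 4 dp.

circle eqns → linear via eq_j − eq_1; set q_j = A_j·A_j − L_j²
q_1 = 36.0000+36.0000−29.0000 = 43.0000
-12.0000·x + 0.0000·y = q_1−q_2 = -96.0000
-12.0000·x + 12.0000·y = q_1−q_3 = -84.0000
solve first two rows → x=8.0000, y=1.0000

(8.0000, 1.0000)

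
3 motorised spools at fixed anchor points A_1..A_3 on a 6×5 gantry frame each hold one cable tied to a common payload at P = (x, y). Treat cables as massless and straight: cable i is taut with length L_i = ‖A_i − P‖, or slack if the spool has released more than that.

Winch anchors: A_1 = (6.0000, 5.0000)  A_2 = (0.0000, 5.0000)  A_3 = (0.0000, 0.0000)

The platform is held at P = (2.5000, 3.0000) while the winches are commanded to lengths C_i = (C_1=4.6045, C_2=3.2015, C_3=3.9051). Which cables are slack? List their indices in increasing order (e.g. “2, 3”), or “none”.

cable 1: √((3.5000)²+(2.0000)²)=4.0311, C_1=4.6045: slack
cable 2: √((-2.5000)²+(2.0000)²)=3.2016, C_2=3.2015: taut
cable 3: √((-2.5000)²+(-3.0000)²)=3.9051, C_3=3.9051: taut

1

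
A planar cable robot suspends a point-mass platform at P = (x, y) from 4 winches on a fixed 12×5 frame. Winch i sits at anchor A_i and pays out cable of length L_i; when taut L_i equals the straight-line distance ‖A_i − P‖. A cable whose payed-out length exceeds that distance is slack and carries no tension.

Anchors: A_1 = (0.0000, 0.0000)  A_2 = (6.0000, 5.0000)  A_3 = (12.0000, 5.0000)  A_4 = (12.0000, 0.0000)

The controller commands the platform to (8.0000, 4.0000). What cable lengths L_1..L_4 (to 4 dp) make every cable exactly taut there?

L_1 = √((0.0000−8.0000)² + (0.0000−4.0000)²) = 8.9443
L_2 = √((6.0000−8.0000)² + (5.0000−4.0000)²) = 2.2361
L_3 = √((12.0000−8.0000)² + (5.0000−4.0000)²) = 4.1231
L_4 = √((12.0000−8.0000)² + (0.0000−4.0000)²) = 5.6569

(8.9443, 2.2361, 4.1231, 5.6569)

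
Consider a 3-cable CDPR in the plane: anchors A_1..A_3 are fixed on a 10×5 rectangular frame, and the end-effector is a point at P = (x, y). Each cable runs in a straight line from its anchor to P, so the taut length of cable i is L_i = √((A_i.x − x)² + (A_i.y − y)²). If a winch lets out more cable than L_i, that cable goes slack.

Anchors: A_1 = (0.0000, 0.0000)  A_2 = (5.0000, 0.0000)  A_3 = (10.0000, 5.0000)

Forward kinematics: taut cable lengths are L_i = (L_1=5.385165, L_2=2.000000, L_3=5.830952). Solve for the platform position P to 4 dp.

each cable: (A_i−P)·(A_i−P) = L_i²; let q_i = ‖A_i‖²−L_i²
q_1 = 0.0000+0.0000−29.0000 = -29.0000
row 1: -10.0000x + 0.0000y = -50.0000  (q_2=21.0000)
row 2: -20.0000x − 10.0000y = -120.0000  (q_3=91.0000)
Cramer on rows 1–2 → x = 5.0000, y = 2.0000

(5.0000, 2.0000)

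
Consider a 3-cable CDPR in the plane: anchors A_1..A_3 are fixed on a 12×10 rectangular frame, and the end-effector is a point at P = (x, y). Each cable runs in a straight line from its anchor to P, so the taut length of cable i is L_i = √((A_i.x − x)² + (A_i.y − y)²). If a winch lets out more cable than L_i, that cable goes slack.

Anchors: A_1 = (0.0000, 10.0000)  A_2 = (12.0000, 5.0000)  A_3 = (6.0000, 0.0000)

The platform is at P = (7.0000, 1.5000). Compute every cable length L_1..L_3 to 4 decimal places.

(11.0114, 6.1033, 1.8028)

L_1 = √((0.0000−7.0000)² + (10.0000−1.5000)²) = 11.0114
L_2 = √((12.0000−7.0000)² + (5.0000−1.5000)²) = 6.1033
L_3 = √((6.0000−7.0000)² + (0.0000−1.5000)²) = 1.8028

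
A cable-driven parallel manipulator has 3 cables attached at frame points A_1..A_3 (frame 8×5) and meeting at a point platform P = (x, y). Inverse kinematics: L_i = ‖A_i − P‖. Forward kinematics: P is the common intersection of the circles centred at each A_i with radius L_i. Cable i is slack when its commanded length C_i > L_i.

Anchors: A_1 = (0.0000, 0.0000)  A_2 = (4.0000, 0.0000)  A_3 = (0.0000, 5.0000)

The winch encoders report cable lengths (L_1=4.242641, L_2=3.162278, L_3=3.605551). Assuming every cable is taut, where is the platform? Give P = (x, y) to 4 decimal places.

expand ‖A_i−P‖²=L_i² and subtract eq 1 (q_i ≔ ‖A_i‖²−L_i²)
q_1 = 0.0000+0.0000−18.0000 = -18.0000
eq1−eq2 → [-8.0000  0.0000]·P = -24.0000
eq1−eq3 → [0.0000  -10.0000]·P = -30.0000
2×2 solve → P = (3.0000, 3.0000)

(3.0000, 3.0000)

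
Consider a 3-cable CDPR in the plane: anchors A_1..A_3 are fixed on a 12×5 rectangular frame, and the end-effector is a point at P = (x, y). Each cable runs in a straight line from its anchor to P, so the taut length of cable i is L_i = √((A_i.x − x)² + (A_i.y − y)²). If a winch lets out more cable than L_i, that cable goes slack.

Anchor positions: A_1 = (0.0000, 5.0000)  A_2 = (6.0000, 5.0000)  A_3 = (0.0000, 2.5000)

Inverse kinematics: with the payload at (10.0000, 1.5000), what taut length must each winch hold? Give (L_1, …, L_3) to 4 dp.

L_1 = √((0.0000−10.0000)² + (5.0000−1.5000)²) = 10.5948
L_2 = √((6.0000−10.0000)² + (5.0000−1.5000)²) = 5.3151
L_3 = √((0.0000−10.0000)² + (2.5000−1.5000)²) = 10.0499

(10.5948, 5.3151, 10.0499)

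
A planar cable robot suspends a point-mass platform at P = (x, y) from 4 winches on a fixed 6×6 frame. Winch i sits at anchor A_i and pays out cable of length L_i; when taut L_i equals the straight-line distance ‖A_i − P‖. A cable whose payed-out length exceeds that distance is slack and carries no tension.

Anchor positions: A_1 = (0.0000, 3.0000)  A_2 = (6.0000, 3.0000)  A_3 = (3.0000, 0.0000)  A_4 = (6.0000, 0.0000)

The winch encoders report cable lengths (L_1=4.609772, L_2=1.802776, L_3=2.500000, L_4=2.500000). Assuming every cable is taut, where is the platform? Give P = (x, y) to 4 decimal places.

(4.5000, 2.0000)

each cable: (A_i−P)·(A_i−P) = L_i²; let k_i = ‖A_i‖²−L_i²
k_1 = 0.0000+9.0000−21.2500 = -12.2500
row 1: -12.0000x + 0.0000y = -54.0000  (k_2=41.7500)
row 2: -6.0000x + 6.0000y = -15.0000  (k_3=2.7500)
row 3: -12.0000x + 6.0000y = -42.0000  (k_4=29.7500)
Cramer on rows 1–2 → x = 4.5000, y = 2.0000
check cable 4: ‖A_4−P‖² = 6.2500 ≈ L_4² = 6.2500 ✓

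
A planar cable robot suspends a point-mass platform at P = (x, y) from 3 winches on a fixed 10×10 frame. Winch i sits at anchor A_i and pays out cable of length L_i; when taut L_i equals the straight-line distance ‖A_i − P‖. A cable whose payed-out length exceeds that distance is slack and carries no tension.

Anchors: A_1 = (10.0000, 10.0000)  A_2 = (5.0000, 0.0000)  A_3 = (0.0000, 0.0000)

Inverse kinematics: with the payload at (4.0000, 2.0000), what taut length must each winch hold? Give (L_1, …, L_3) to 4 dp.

(10.0000, 2.2361, 4.4721)

L_1: Δ = A_1−P = (6.0000, 8.0000) → ‖Δ‖ = √100.0000 = 10.0000
L_2: Δ = A_2−P = (1.0000, -2.0000) → ‖Δ‖ = √5.0000 = 2.2361
L_3: Δ = A_3−P = (-4.0000, -2.0000) → ‖Δ‖ = √20.0000 = 4.4721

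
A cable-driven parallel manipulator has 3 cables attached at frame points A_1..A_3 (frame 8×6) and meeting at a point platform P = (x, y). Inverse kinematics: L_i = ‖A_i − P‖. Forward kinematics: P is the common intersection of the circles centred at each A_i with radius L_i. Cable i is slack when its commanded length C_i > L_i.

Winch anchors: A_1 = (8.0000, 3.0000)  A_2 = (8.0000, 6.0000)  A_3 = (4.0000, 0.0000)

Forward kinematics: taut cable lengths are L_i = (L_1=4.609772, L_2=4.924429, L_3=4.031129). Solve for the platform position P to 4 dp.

(3.5000, 4.0000)

expand ‖A_i−P‖²=L_i² and subtract eq 1 (k_i ≔ ‖A_i‖²−L_i²)
k_1 = 64.0000+9.0000−21.2500 = 51.7500
eq1−eq2 → [0.0000  -6.0000]·P = -24.0000
eq1−eq3 → [8.0000  6.0000]·P = 52.0000
2×2 solve → P = (3.5000, 4.0000)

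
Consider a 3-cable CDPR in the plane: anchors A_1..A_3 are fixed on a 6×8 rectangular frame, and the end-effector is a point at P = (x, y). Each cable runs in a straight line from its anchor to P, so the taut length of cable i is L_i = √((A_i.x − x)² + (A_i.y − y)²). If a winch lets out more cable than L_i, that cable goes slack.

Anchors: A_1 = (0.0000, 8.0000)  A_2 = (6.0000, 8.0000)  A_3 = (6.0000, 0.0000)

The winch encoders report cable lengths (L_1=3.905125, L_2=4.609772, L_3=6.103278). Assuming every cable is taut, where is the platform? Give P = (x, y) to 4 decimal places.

(2.5000, 5.0000)

expand ‖A_i−P‖²=L_i² and subtract eq 1 (c_i ≔ ‖A_i‖²−L_i²)
c_1 = 0.0000+64.0000−15.2500 = 48.7500
eq1−eq2 → [-12.0000  0.0000]·P = -30.0000
eq1−eq3 → [-12.0000  16.0000]·P = 50.0000
2×2 solve → P = (2.5000, 5.0000)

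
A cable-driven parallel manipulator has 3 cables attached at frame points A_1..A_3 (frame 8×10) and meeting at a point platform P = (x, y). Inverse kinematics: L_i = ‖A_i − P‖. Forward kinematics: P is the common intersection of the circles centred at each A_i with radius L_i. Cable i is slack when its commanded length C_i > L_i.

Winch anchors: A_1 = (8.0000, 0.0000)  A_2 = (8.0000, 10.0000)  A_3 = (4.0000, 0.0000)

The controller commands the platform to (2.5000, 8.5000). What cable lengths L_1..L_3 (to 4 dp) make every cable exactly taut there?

(10.1242, 5.7009, 8.6313)

cable 1: Δx=5.5000, Δy=-8.5000; L_1 = √(Δx²+Δy²) = 10.1242
cable 2: Δx=5.5000, Δy=1.5000; L_2 = √(Δx²+Δy²) = 5.7009
cable 3: Δx=1.5000, Δy=-8.5000; L_3 = √(Δx²+Δy²) = 8.6313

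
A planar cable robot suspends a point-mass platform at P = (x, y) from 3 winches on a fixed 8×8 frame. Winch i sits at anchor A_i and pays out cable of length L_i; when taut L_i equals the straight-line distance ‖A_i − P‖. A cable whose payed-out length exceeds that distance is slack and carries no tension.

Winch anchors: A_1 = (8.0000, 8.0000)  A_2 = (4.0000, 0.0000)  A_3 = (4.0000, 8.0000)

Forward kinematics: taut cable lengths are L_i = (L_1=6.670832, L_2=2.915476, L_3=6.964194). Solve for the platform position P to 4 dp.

(6.5000, 1.5000)

each cable: (A_i−P)·(A_i−P) = L_i²; let k_i = ‖A_i‖²−L_i²
k_1 = 64.0000+64.0000−44.5000 = 83.5000
row 1: 8.0000x + 16.0000y = 76.0000  (k_2=7.5000)
row 2: 8.0000x + 0.0000y = 52.0000  (k_3=31.5000)
Cramer on rows 1–2 → x = 6.5000, y = 1.5000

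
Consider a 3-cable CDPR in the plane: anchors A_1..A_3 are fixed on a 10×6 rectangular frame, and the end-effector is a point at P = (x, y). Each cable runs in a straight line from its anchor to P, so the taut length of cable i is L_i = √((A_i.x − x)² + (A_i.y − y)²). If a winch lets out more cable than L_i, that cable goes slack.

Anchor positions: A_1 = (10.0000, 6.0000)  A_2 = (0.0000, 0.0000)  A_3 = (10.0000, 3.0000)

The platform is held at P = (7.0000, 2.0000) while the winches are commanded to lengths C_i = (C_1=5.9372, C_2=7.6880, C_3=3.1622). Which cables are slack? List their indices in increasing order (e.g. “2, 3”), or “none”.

1, 2

cable 1: L_1 = ‖A_1−P‖ = 5.0000;  C_1 = 5.9372 → slack
cable 2: L_2 = ‖A_2−P‖ = 7.2801;  C_2 = 7.6880 → slack
cable 3: L_3 = ‖A_3−P‖ = 3.1623;  C_3 = 3.1622 → taut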